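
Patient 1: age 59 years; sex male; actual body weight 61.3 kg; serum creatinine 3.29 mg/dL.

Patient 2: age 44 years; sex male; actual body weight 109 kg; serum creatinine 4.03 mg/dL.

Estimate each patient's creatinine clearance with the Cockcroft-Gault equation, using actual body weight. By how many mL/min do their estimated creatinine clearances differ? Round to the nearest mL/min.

Patient 1: CrCl = (140 − 59) × 61.3 / (72 × 3.29) = 4965.3 / 236.88 ≈ 21.0 mL/min
Patient 2: CrCl = (140 − 44) × 109 / (72 × 4.03) = 10464.0 / 290.16 ≈ 36.1 mL/min
|21.0 − 36.1| = 15.1 mL/min

15 mL/min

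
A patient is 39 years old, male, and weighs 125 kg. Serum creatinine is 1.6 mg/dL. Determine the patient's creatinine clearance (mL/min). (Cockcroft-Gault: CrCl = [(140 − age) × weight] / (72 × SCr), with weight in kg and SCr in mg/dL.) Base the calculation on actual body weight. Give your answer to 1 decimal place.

109.6 mL/min

CrCl = (140 − 39) × 125 / (72 × 1.6) = 12625.0 / 115.20 ≈ 109.6 mL/min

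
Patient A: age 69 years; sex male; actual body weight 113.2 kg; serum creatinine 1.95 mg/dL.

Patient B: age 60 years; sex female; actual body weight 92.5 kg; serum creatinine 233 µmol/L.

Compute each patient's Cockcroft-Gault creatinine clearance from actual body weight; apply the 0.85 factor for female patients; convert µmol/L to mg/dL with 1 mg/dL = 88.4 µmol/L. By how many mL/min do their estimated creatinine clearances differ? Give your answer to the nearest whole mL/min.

24 mL/min

Patient A: CrCl = (140 − 69) × 113.2 / (72 × 1.95) = 8037.2 / 140.40 ≈ 57.2 mL/min
Patient B: SCr = 233 / 88.4 = 2.636 mg/dL
Patient B: CrCl = (140 − 60) × 92.5 / (72 × 2.636) × 0.85 = 7400.0 / 189.79 × 0.85 ≈ 33.1 mL/min
|57.2 − 33.1| = 24.1 mL/min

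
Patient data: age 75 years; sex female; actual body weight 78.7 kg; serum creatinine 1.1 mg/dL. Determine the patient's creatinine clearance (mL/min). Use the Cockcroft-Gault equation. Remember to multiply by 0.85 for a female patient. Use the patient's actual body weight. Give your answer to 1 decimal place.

CrCl = (140 − 75) × 78.7 / (72 × 1.1) × 0.85 = 5115.5 / 79.20 × 0.85 ≈ 54.9 mL/min

54.9 mL/min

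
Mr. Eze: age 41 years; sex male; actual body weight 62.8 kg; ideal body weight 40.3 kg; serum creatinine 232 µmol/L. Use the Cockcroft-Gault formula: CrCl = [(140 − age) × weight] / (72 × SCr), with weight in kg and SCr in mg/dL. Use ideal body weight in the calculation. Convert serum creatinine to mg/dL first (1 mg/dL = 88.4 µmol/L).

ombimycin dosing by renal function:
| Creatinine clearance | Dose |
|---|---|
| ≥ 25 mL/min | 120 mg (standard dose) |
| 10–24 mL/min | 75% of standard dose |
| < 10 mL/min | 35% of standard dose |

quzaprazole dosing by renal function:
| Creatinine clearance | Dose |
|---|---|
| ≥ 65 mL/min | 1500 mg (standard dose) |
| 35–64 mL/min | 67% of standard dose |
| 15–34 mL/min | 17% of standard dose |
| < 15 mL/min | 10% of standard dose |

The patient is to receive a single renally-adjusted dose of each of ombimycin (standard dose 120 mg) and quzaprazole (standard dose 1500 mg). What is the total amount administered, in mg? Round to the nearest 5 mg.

345 mg

SCr = 232 / 88.4 = 2.624 mg/dL
CrCl = (140 − 41) × 40.3 / (72 × 2.624) = 3989.7 / 188.93 ≈ 21.1 mL/min
CrCl ≈ 21 mL/min.
ombimycin: 10–24 mL/min → 75% of 120 mg = 90 mg.
quzaprazole: 15–34 mL/min → 17% of 1500 mg = 255 mg.
Total = 90 + 255 = 345 mg.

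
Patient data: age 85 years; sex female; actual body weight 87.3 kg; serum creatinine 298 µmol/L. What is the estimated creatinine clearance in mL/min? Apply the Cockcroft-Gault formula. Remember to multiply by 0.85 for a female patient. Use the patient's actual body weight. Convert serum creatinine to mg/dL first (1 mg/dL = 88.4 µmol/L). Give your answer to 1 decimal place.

SCr = 298 / 88.4 = 3.371 mg/dL
CrCl = (140 − 85) × 87.3 / (72 × 3.371) × 0.85 = 4801.5 / 242.71 × 0.85 ≈ 16.8 mL/min

16.8 mL/min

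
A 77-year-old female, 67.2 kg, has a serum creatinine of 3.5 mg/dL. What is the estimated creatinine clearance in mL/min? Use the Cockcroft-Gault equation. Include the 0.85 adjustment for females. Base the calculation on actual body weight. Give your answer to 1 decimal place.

CrCl = (140 − 77) × 67.2 / (72 × 3.5) × 0.85 = 4233.6 / 252.00 × 0.85 ≈ 14.3 mL/min

14.3 mL/min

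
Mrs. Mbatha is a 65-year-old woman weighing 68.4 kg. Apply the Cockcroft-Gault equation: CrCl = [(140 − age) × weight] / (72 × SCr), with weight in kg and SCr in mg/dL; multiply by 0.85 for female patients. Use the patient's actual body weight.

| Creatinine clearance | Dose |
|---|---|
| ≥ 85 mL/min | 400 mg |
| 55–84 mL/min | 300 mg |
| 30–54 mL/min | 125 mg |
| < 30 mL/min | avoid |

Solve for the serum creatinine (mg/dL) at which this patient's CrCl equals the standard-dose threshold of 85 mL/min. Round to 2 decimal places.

0.71 mg/dL

Standard dose requires CrCl ≥ 85 mL/min.
Set (140 − 65) × 68.4 × 0.85 / (72 × SCr) = 85
SCr = (140 − 65) × 68.4 × 0.85 / (72 × 85) = 0.713 mg/dL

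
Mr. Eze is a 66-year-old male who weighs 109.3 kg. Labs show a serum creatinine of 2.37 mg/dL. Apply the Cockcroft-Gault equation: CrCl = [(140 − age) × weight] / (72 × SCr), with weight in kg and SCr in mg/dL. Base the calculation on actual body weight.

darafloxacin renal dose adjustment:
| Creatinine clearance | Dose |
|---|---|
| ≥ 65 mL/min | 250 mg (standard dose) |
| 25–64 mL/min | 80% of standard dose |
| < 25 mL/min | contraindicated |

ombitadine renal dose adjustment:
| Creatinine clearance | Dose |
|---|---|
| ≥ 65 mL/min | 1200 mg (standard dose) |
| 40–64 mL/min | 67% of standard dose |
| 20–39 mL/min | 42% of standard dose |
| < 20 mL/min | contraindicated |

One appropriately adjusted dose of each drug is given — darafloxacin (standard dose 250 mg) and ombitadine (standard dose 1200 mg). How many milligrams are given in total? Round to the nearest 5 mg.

1005 mg

CrCl = (140 − 66) × 109.3 / (72 × 2.37) = 8088.2 / 170.64 ≈ 47.4 mL/min
CrCl ≈ 47 mL/min.
darafloxacin: 25–64 mL/min → 80% of 250 mg = 200 mg.
ombitadine: 40–64 mL/min → 67% of 1200 mg = 804 mg.
Total = 200 + 804 = 1004 mg.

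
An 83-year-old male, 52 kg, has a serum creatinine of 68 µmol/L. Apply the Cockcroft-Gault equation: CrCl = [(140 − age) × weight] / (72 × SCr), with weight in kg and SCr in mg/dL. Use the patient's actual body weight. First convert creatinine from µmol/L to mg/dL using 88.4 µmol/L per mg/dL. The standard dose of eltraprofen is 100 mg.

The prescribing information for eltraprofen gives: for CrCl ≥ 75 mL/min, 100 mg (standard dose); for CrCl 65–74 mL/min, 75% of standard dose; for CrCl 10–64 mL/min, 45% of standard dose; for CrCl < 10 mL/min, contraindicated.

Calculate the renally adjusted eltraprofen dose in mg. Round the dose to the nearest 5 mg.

SCr = 68 / 88.4 = 0.769 mg/dL
CrCl = (140 − 83) × 52 / (72 × 0.769) = 2964.0 / 55.37 ≈ 53.5 mL/min
CrCl ≈ 54 mL/min → bracket 10–64 mL/min.
45% of 100 mg = 45 mg

45 mg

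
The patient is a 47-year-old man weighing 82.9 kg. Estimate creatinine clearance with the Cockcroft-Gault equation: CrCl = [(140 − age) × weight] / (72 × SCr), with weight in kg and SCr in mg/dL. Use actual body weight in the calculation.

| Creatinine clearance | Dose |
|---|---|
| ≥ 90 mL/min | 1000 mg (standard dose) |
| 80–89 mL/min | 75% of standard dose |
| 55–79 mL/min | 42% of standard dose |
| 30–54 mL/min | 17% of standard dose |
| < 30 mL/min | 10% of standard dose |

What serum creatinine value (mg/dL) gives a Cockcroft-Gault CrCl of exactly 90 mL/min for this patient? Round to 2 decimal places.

1.19 mg/dL

Standard dose requires CrCl ≥ 90 mL/min.
Set (140 − 47) × 82.9 / (72 × SCr) = 90
SCr = (140 − 47) × 82.9 / (72 × 90) = 1.190 mg/dL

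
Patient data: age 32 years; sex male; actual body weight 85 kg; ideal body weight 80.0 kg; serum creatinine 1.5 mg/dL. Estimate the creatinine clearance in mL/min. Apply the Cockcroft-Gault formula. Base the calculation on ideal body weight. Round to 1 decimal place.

CrCl = (140 − 32) × 80 / (72 × 1.5) = 8640.0 / 108.00 ≈ 80.0 mL/min

80.0 mL/min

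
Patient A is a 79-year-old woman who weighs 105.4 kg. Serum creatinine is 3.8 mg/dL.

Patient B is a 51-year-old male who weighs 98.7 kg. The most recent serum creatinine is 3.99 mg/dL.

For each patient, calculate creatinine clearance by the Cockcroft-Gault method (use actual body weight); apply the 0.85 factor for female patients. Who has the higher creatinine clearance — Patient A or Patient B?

Patient B

Patient A: CrCl = (140 − 79) × 105.4 / (72 × 3.8) × 0.85 = 6429.4 / 273.60 × 0.85 ≈ 20.0 mL/min
Patient B: CrCl = (140 − 51) × 98.7 / (72 × 3.99) = 8784.3 / 287.28 ≈ 30.6 mL/min
20.0 vs 30.6 mL/min → Patient B is higher.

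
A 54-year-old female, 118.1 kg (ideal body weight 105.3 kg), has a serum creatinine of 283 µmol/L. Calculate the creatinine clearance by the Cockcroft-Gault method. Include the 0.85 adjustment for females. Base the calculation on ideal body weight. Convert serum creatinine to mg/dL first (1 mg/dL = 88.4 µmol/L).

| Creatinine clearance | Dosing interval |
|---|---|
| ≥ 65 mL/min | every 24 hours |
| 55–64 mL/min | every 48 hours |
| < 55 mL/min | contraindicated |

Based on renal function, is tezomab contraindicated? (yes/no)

SCr = 283 / 88.4 = 3.201 mg/dL
CrCl = (140 − 54) × 105.3 / (72 × 3.201) × 0.85 = 9055.8 / 230.47 × 0.85 ≈ 33.4 mL/min
CrCl ≈ 33 mL/min, which is < 55 mL/min.

yes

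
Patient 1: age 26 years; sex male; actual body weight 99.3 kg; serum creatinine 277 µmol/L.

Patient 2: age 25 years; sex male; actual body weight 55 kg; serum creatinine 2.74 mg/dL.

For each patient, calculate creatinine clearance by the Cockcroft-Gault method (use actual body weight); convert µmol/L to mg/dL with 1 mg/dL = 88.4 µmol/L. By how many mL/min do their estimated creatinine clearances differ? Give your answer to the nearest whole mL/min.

18 mL/min

Patient 1: SCr = 277 / 88.4 = 3.133 mg/dL
Patient 1: CrCl = (140 − 26) × 99.3 / (72 × 3.133) = 11320.2 / 225.58 ≈ 50.2 mL/min
Patient 2: CrCl = (140 − 25) × 55 / (72 × 2.74) = 6325.0 / 197.28 ≈ 32.1 mL/min
|50.2 − 32.1| = 18.1 mL/min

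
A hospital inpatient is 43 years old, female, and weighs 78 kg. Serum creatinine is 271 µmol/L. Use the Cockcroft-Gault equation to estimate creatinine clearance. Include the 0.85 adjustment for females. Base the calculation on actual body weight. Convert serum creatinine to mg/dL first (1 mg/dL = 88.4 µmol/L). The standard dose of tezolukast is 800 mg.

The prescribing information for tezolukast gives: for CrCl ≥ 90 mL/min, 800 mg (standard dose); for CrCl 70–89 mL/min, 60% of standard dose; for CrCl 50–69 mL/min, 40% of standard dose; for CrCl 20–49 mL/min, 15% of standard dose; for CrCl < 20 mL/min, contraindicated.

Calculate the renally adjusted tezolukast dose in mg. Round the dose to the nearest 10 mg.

SCr = 271 / 88.4 = 3.066 mg/dL
CrCl = (140 − 43) × 78 / (72 × 3.066) × 0.85 = 7566.0 / 220.75 × 0.85 ≈ 29.1 mL/min
CrCl ≈ 29 mL/min → bracket 20–49 mL/min.
15% of 800 mg = 120 mg

120 mg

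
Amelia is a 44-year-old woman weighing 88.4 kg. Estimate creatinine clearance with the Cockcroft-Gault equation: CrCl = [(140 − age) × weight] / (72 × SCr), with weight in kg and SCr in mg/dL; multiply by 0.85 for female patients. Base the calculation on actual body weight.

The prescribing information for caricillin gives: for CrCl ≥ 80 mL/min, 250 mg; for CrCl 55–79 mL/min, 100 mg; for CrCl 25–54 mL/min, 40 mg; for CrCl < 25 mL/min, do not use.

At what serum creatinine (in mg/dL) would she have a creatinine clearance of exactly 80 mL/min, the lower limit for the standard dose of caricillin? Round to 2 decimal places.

Standard dose requires CrCl ≥ 80 mL/min.
Set (140 − 44) × 88.4 × 0.85 / (72 × SCr) = 80
SCr = (140 − 44) × 88.4 × 0.85 / (72 × 80) = 1.252 mg/dL

1.25 mg/dL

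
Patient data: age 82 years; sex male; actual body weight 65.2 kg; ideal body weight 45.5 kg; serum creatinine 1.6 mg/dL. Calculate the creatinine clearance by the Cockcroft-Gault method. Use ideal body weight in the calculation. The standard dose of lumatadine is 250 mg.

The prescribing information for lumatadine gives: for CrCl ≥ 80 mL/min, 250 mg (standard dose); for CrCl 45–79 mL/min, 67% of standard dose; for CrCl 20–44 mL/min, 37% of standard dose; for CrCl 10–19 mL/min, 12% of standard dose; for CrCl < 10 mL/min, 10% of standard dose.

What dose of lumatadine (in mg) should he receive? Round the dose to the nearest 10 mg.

90 mg

CrCl = (140 − 82) × 45.5 / (72 × 1.6) = 2639.0 / 115.20 ≈ 22.9 mL/min
CrCl ≈ 23 mL/min → bracket 20–44 mL/min.
37% of 250 mg = 92.5 mg → 90 mg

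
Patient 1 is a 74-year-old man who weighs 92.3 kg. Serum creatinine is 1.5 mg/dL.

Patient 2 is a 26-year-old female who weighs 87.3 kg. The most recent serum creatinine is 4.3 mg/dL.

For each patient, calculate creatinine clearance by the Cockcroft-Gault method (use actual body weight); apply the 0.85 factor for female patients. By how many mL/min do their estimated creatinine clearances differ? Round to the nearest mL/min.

29 mL/min

Patient 1: CrCl = (140 − 74) × 92.3 / (72 × 1.5) = 6091.8 / 108.00 ≈ 56.4 mL/min
Patient 2: CrCl = (140 − 26) × 87.3 / (72 × 4.3) × 0.85 = 9952.2 / 309.60 × 0.85 ≈ 27.3 mL/min
|56.4 − 27.3| = 29.1 mL/min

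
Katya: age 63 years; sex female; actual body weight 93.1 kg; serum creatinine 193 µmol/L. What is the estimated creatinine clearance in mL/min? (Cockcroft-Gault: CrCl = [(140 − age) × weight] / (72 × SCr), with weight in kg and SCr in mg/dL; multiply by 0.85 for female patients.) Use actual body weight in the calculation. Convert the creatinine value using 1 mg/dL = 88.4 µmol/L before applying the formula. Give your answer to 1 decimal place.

SCr = 193 / 88.4 = 2.183 mg/dL
CrCl = (140 − 63) × 93.1 / (72 × 2.183) × 0.85 = 7168.7 / 157.18 × 0.85 ≈ 38.8 mL/min

38.8 mL/min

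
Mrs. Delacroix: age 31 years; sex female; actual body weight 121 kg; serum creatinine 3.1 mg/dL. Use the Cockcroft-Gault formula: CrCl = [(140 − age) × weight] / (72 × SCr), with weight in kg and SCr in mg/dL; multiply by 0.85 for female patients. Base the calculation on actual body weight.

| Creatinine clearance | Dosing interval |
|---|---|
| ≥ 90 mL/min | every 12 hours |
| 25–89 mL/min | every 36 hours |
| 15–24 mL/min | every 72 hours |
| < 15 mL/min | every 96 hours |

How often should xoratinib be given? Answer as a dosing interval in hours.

CrCl = (140 − 31) × 121 / (72 × 3.1) × 0.85 = 13189.0 / 223.20 × 0.85 ≈ 50.2 mL/min
CrCl ≈ 50 mL/min → bracket 25–89 mL/min → every 36 hours.

every 36 hours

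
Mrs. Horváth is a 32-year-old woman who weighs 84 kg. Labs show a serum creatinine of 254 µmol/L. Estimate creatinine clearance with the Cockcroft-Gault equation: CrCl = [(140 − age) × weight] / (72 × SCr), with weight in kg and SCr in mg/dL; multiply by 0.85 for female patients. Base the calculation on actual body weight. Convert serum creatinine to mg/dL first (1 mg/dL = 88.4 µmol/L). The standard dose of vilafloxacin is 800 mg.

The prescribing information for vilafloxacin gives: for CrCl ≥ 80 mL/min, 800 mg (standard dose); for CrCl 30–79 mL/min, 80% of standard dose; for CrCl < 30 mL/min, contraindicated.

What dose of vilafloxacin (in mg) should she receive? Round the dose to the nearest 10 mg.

640 mg

SCr = 254 / 88.4 = 2.873 mg/dL
CrCl = (140 − 32) × 84 / (72 × 2.873) × 0.85 = 9072.0 / 206.86 × 0.85 ≈ 37.3 mL/min
CrCl ≈ 37 mL/min → bracket 30–79 mL/min.
80% of 800 mg = 640 mg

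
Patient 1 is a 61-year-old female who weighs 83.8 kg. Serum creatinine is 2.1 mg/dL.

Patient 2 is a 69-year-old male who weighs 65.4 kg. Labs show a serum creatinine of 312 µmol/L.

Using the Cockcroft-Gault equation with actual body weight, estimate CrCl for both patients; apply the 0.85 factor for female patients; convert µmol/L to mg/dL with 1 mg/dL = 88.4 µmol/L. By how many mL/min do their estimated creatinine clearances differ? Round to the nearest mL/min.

Patient 1: CrCl = (140 − 61) × 83.8 / (72 × 2.1) × 0.85 = 6620.2 / 151.20 × 0.85 ≈ 37.2 mL/min
Patient 2: SCr = 312 / 88.4 = 3.529 mg/dL
Patient 2: CrCl = (140 − 69) × 65.4 / (72 × 3.529) = 4643.4 / 254.09 ≈ 18.3 mL/min
|37.2 − 18.3| = 18.9 mL/min

19 mL/min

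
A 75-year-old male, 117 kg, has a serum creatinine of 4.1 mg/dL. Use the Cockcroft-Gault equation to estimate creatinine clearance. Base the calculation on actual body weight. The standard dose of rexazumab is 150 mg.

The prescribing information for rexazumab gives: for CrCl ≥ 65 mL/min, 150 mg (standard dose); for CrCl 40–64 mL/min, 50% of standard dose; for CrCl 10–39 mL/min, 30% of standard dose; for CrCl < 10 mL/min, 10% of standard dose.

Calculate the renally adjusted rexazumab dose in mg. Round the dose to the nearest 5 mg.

45 mg

CrCl = (140 − 75) × 117 / (72 × 4.1) = 7605.0 / 295.20 ≈ 25.8 mL/min
CrCl ≈ 26 mL/min → bracket 10–39 mL/min.
30% of 150 mg = 45 mg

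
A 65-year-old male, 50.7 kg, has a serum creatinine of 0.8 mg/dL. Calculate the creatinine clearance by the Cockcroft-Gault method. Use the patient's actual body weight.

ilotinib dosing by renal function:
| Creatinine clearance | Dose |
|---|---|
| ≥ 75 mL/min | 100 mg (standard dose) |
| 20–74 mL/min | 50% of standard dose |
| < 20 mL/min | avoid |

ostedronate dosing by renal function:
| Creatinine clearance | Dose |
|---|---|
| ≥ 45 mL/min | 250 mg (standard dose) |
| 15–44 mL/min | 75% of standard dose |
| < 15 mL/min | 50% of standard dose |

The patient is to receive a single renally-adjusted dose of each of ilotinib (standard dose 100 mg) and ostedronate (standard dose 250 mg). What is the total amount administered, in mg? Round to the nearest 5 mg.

300 mg

CrCl = (140 − 65) × 50.7 / (72 × 0.8) = 3802.5 / 57.60 ≈ 66.0 mL/min
CrCl ≈ 66 mL/min.
ilotinib: 20–74 mL/min → 50% of 100 mg = 50 mg.
ostedronate: ≥ 45 mL/min → 100% of 250 mg = 250 mg.
Total = 50 + 250 = 300 mg.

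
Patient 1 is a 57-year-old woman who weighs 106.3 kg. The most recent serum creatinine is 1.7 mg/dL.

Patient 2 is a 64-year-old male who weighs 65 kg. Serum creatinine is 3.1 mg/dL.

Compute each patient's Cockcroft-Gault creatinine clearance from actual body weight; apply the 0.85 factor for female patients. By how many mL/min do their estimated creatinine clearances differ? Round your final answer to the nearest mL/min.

Patient 1: CrCl = (140 − 57) × 106.3 / (72 × 1.7) × 0.85 = 8822.9 / 122.40 × 0.85 ≈ 61.3 mL/min
Patient 2: CrCl = (140 − 64) × 65 / (72 × 3.1) = 4940.0 / 223.20 ≈ 22.1 mL/min
|61.3 − 22.1| = 39.2 mL/min

39 mL/min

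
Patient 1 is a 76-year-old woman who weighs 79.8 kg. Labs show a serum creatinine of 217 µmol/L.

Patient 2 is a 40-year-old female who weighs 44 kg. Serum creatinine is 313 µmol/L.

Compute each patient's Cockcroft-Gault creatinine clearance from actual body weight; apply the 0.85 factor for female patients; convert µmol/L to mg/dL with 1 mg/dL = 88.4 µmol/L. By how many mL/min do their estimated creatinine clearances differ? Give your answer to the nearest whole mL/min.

10 mL/min

Patient 1: SCr = 217 / 88.4 = 2.455 mg/dL
Patient 1: CrCl = (140 − 76) × 79.8 / (72 × 2.455) × 0.85 = 5107.2 / 176.76 × 0.85 ≈ 24.6 mL/min
Patient 2: SCr = 313 / 88.4 = 3.541 mg/dL
Patient 2: CrCl = (140 − 40) × 44 / (72 × 3.541) × 0.85 = 4400.0 / 254.95 × 0.85 ≈ 14.7 mL/min
|24.6 − 14.7| = 9.9 mL/min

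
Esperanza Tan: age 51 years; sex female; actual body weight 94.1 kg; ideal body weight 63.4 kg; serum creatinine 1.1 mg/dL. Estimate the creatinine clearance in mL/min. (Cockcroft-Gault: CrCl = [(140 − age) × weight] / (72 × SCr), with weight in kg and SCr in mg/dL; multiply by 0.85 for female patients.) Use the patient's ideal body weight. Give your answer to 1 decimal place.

CrCl = (140 − 51) × 63.4 / (72 × 1.1) × 0.85 = 5642.6 / 79.20 × 0.85 ≈ 60.6 mL/min

60.6 mL/min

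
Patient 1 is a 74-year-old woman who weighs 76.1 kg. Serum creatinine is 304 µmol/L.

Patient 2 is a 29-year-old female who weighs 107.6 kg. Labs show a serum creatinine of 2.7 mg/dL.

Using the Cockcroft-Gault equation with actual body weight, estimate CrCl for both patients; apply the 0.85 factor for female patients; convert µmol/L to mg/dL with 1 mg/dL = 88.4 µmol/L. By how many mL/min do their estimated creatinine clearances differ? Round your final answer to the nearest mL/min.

Patient 1: SCr = 304 / 88.4 = 3.439 mg/dL
Patient 1: CrCl = (140 − 74) × 76.1 / (72 × 3.439) × 0.85 = 5022.6 / 247.61 × 0.85 ≈ 17.2 mL/min
Patient 2: CrCl = (140 − 29) × 107.6 / (72 × 2.7) × 0.85 = 11943.6 / 194.40 × 0.85 ≈ 52.2 mL/min
|17.2 − 52.2| = 35.0 mL/min

35 mL/min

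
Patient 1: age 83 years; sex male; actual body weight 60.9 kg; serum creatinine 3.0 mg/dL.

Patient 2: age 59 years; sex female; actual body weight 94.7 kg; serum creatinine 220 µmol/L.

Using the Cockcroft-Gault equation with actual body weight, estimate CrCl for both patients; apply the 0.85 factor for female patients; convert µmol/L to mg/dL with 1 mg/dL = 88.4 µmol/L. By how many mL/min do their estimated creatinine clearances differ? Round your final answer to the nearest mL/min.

Patient 1: CrCl = (140 − 83) × 60.9 / (72 × 3) = 3471.3 / 216.00 ≈ 16.1 mL/min
Patient 2: SCr = 220 / 88.4 = 2.489 mg/dL
Patient 2: CrCl = (140 − 59) × 94.7 / (72 × 2.489) × 0.85 = 7670.7 / 179.21 × 0.85 ≈ 36.4 mL/min
|16.1 − 36.4| = 20.3 mL/min

20 mL/min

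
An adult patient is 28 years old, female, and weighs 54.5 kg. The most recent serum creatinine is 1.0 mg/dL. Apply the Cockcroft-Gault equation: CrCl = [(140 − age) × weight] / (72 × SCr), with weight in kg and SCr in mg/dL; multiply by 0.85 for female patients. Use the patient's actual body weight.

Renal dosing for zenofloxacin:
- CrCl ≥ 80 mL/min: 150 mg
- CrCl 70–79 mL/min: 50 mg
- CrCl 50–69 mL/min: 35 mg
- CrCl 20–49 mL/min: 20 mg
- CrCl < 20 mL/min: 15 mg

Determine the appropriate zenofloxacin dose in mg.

50 mg

CrCl = (140 − 28) × 54.5 / (72 × 1) × 0.85 = 6104.0 / 72.00 × 0.85 ≈ 72.1 mL/min
CrCl ≈ 72 mL/min → bracket 70–79 mL/min.
Dose for this bracket: 50 mg.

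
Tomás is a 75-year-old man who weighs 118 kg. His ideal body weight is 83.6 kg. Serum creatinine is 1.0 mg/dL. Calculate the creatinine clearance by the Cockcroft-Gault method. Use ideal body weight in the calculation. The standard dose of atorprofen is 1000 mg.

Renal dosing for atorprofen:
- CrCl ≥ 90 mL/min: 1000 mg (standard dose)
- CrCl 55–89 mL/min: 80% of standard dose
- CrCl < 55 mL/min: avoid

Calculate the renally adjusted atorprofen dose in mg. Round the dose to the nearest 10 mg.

800 mg

CrCl = (140 − 75) × 83.6 / (72 × 1) = 5434.0 / 72.00 ≈ 75.5 mL/min
CrCl ≈ 75 mL/min → bracket 55–89 mL/min.
80% of 1000 mg = 800 mg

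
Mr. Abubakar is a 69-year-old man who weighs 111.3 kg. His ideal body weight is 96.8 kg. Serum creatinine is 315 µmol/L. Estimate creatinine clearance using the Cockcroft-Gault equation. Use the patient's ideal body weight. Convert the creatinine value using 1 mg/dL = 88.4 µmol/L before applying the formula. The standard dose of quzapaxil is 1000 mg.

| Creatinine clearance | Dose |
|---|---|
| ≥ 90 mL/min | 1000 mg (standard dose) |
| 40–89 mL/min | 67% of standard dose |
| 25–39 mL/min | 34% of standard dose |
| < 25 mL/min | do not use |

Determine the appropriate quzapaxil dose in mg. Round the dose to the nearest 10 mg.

340 mg

SCr = 315 / 88.4 = 3.563 mg/dL
CrCl = (140 − 69) × 96.8 / (72 × 3.563) = 6872.8 / 256.54 ≈ 26.8 mL/min
CrCl ≈ 27 mL/min → bracket 25–39 mL/min.
34% of 1000 mg = 340 mg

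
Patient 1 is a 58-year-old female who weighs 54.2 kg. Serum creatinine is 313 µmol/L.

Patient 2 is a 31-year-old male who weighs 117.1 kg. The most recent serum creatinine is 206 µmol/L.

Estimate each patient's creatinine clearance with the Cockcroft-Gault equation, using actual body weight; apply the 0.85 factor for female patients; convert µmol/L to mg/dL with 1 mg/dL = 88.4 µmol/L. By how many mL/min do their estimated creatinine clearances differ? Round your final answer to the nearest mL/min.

61 mL/min

Patient 1: SCr = 313 / 88.4 = 3.541 mg/dL
Patient 1: CrCl = (140 − 58) × 54.2 / (72 × 3.541) × 0.85 = 4444.4 / 254.95 × 0.85 ≈ 14.8 mL/min
Patient 2: SCr = 206 / 88.4 = 2.33 mg/dL
Patient 2: CrCl = (140 − 31) × 117.1 / (72 × 2.33) = 12763.9 / 167.76 ≈ 76.1 mL/min
|14.8 − 76.1| = 61.3 mL/min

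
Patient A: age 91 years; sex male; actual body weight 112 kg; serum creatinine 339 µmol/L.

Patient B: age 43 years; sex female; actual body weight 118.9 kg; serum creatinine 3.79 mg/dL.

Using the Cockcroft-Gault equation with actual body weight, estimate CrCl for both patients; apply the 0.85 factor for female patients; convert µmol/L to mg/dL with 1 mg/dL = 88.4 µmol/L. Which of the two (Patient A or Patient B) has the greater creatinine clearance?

Patient B

Patient A: SCr = 339 / 88.4 = 3.835 mg/dL
Patient A: CrCl = (140 − 91) × 112 / (72 × 3.835) = 5488.0 / 276.12 ≈ 19.9 mL/min
Patient B: CrCl = (140 − 43) × 118.9 / (72 × 3.79) × 0.85 = 11533.3 / 272.88 × 0.85 ≈ 35.9 mL/min
19.9 vs 35.9 mL/min → Patient B is higher.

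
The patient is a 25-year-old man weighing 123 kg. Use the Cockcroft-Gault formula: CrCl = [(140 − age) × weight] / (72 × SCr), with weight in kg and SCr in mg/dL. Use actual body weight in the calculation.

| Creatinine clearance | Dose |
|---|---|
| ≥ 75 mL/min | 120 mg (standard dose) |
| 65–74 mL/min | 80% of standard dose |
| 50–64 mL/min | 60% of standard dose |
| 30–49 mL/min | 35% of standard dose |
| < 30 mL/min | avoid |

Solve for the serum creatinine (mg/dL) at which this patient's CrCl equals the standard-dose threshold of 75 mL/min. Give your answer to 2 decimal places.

Standard dose requires CrCl ≥ 75 mL/min.
Set (140 − 25) × 123 / (72 × SCr) = 75
SCr = (140 − 25) × 123 / (72 × 75) = 2.619 mg/dL

2.62 mg/dL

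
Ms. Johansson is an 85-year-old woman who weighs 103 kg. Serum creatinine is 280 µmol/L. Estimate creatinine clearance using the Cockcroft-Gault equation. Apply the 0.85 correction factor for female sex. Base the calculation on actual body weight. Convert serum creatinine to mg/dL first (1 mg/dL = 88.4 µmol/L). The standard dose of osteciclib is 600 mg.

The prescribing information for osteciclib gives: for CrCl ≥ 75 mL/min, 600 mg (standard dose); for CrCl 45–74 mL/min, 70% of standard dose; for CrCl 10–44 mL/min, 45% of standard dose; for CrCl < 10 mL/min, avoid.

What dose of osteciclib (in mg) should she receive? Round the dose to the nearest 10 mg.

SCr = 280 / 88.4 = 3.167 mg/dL
CrCl = (140 − 85) × 103 / (72 × 3.167) × 0.85 = 5665.0 / 228.02 × 0.85 ≈ 21.1 mL/min
CrCl ≈ 21 mL/min → bracket 10–44 mL/min.
45% of 600 mg = 270 mg

270 mg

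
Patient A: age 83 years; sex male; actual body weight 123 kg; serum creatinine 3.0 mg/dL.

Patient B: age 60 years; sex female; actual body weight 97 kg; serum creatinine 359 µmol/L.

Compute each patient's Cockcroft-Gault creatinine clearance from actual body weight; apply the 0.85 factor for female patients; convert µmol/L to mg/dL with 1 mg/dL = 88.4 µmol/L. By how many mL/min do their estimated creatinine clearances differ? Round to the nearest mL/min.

10 mL/min

Patient A: CrCl = (140 − 83) × 123 / (72 × 3) = 7011.0 / 216.00 ≈ 32.5 mL/min
Patient B: SCr = 359 / 88.4 = 4.061 mg/dL
Patient B: CrCl = (140 − 60) × 97 / (72 × 4.061) × 0.85 = 7760.0 / 292.39 × 0.85 ≈ 22.6 mL/min
|32.5 − 22.6| = 9.9 mL/min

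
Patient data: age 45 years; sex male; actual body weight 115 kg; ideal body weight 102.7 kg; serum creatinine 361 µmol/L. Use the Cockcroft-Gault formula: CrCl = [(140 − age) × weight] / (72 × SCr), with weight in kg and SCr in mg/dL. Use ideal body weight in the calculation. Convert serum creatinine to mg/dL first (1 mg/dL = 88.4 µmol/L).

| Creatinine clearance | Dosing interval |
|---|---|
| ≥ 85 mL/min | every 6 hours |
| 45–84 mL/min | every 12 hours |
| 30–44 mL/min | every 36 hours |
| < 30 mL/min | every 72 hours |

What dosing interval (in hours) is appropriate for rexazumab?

every 36 hours

SCr = 361 / 88.4 = 4.084 mg/dL
CrCl = (140 − 45) × 102.7 / (72 × 4.084) = 9756.5 / 294.05 ≈ 33.2 mL/min
CrCl ≈ 33 mL/min → bracket 30–44 mL/min → every 36 hours.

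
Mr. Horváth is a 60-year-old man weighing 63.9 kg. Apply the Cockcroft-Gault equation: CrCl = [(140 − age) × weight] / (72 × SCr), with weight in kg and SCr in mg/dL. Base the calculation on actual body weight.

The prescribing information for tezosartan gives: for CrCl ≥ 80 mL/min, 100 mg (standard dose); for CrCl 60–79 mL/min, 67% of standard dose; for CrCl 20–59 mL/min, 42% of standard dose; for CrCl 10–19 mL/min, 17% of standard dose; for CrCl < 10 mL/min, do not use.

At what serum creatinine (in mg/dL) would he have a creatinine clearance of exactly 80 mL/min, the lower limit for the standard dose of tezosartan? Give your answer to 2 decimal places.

0.89 mg/dL

Standard dose requires CrCl ≥ 80 mL/min.
Set (140 − 60) × 63.9 / (72 × SCr) = 80
SCr = (140 − 60) × 63.9 / (72 × 80) = 0.887 mg/dL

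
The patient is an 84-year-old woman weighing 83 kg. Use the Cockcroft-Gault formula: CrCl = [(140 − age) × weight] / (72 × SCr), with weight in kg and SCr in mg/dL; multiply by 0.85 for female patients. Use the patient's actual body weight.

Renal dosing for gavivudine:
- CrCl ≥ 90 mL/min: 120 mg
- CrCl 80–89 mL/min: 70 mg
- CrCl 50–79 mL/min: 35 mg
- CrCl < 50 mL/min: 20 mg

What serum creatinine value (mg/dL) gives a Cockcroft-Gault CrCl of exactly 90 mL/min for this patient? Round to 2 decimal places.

Standard dose requires CrCl ≥ 90 mL/min.
Set (140 − 84) × 83 × 0.85 / (72 × SCr) = 90
SCr = (140 − 84) × 83 × 0.85 / (72 × 90) = 0.610 mg/dL

0.61 mg/dL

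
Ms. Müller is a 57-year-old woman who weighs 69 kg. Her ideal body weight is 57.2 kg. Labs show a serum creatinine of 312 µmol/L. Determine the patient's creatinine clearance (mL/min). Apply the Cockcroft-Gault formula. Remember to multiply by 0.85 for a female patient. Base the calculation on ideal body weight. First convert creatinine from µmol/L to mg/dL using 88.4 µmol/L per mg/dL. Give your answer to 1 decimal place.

15.9 mL/min

SCr = 312 / 88.4 = 3.529 mg/dL
CrCl = (140 − 57) × 57.2 / (72 × 3.529) × 0.85 = 4747.6 / 254.09 × 0.85 ≈ 15.9 mL/min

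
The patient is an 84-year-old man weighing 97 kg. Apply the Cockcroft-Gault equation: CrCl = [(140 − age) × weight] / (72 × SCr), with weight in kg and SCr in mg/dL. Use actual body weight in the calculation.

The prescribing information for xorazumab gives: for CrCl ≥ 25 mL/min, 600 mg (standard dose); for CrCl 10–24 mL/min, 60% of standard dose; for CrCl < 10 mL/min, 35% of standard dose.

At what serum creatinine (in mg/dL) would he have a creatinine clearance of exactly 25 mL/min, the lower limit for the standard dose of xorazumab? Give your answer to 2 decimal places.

Standard dose requires CrCl ≥ 25 mL/min.
Set (140 − 84) × 97 / (72 × SCr) = 25
SCr = (140 − 84) × 97 / (72 × 25) = 3.018 mg/dL

3.02 mg/dL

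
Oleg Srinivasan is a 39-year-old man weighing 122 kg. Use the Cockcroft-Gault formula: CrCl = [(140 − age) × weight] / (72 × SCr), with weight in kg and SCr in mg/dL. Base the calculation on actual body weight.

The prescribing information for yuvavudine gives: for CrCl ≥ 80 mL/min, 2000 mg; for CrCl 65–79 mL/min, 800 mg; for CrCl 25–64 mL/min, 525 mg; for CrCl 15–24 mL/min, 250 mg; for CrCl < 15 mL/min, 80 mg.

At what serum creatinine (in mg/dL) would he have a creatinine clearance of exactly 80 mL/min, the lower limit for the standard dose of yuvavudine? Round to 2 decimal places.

Standard dose requires CrCl ≥ 80 mL/min.
Set (140 − 39) × 122 / (72 × SCr) = 80
SCr = (140 − 39) × 122 / (72 × 80) = 2.139 mg/dL

2.14 mg/dL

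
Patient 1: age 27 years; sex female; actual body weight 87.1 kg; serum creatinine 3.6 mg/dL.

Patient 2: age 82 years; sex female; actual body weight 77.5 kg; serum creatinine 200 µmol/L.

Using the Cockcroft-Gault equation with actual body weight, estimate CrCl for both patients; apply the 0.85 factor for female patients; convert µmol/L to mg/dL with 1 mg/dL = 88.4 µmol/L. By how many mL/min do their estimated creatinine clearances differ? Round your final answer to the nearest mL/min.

Patient 1: CrCl = (140 − 27) × 87.1 / (72 × 3.6) × 0.85 = 9842.3 / 259.20 × 0.85 ≈ 32.3 mL/min
Patient 2: SCr = 200 / 88.4 = 2.262 mg/dL
Patient 2: CrCl = (140 − 82) × 77.5 / (72 × 2.262) × 0.85 = 4495.0 / 162.86 × 0.85 ≈ 23.5 mL/min
|32.3 − 23.5| = 8.8 mL/min

9 mL/min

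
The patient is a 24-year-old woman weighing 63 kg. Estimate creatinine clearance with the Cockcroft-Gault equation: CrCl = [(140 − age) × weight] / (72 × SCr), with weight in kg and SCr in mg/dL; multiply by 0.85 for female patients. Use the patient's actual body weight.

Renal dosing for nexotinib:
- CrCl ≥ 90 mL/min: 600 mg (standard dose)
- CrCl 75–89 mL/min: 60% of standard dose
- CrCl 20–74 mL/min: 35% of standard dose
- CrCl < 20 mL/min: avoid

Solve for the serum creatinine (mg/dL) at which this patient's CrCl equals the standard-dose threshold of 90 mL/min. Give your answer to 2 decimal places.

0.96 mg/dL

Standard dose requires CrCl ≥ 90 mL/min.
Set (140 − 24) × 63 × 0.85 / (72 × SCr) = 90
SCr = (140 − 24) × 63 × 0.85 / (72 × 90) = 0.959 mg/dL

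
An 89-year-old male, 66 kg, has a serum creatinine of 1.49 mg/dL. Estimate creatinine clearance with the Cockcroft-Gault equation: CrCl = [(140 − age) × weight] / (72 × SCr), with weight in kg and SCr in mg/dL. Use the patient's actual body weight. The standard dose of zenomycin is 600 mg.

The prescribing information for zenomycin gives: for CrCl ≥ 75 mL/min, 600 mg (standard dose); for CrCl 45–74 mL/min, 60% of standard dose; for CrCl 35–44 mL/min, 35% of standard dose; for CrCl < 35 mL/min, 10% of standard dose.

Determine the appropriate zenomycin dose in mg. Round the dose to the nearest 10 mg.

CrCl = (140 − 89) × 66 / (72 × 1.49) = 3366.0 / 107.28 ≈ 31.4 mL/min
CrCl ≈ 31 mL/min → bracket < 35 mL/min.
10% of 600 mg = 60 mg

60 mg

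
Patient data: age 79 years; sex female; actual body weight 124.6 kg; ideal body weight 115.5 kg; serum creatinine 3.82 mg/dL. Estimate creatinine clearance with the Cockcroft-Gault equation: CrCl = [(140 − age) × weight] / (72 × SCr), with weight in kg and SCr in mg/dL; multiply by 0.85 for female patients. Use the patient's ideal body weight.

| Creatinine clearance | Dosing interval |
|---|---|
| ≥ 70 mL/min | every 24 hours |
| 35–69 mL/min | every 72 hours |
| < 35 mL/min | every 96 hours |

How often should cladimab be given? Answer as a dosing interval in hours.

CrCl = (140 − 79) × 115.5 / (72 × 3.82) × 0.85 = 7045.5 / 275.04 × 0.85 ≈ 21.8 mL/min
CrCl ≈ 22 mL/min → bracket < 35 mL/min → every 96 hours.

every 96 hours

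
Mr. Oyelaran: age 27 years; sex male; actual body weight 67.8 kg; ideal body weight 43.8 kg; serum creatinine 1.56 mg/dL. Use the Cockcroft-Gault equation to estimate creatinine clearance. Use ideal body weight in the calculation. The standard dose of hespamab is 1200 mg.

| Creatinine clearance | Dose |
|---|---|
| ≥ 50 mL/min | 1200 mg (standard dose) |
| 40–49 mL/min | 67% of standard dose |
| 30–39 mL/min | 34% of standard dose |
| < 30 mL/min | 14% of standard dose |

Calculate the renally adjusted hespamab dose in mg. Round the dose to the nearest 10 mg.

800 mg

CrCl = (140 − 27) × 43.8 / (72 × 1.56) = 4949.4 / 112.32 ≈ 44.1 mL/min
CrCl ≈ 44 mL/min → bracket 40–49 mL/min.
67% of 1200 mg = 804 mg → 800 mg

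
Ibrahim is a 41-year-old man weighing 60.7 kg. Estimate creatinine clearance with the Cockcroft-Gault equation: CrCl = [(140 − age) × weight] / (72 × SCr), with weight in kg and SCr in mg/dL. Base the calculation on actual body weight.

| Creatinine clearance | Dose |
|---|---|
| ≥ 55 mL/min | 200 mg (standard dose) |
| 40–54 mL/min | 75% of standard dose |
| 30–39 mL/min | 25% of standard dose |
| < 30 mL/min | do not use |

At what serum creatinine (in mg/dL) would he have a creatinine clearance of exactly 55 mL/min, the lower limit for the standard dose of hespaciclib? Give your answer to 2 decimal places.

Standard dose requires CrCl ≥ 55 mL/min.
Set (140 − 41) × 60.7 / (72 × SCr) = 55
SCr = (140 − 41) × 60.7 / (72 × 55) = 1.518 mg/dL

1.52 mg/dL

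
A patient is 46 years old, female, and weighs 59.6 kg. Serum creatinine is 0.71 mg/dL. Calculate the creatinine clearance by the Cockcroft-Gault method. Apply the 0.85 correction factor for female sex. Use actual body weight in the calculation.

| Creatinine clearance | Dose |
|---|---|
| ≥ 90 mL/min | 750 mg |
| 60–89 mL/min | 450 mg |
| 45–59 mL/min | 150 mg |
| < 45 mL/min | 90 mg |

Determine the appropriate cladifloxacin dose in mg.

CrCl = (140 − 46) × 59.6 / (72 × 0.71) × 0.85 = 5602.4 / 51.12 × 0.85 ≈ 93.2 mL/min
CrCl ≈ 93 mL/min → bracket ≥ 90 mL/min.
Dose for this bracket: 750 mg.

750 mg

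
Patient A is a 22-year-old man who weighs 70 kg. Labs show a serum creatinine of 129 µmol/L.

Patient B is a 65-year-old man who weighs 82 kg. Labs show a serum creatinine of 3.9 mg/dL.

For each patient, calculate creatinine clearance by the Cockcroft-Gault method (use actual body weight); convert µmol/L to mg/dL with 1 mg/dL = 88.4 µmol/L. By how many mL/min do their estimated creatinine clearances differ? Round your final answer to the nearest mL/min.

57 mL/min

Patient A: SCr = 129 / 88.4 = 1.459 mg/dL
Patient A: CrCl = (140 − 22) × 70 / (72 × 1.459) = 8260.0 / 105.05 ≈ 78.6 mL/min
Patient B: CrCl = (140 − 65) × 82 / (72 × 3.9) = 6150.0 / 280.80 ≈ 21.9 mL/min
|78.6 − 21.9| = 56.7 mL/min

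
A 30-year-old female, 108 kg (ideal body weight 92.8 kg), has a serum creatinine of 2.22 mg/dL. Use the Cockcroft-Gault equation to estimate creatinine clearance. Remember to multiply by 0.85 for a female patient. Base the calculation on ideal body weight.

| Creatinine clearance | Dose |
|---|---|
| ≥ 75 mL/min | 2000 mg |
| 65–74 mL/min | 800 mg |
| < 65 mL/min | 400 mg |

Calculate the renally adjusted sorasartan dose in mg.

400 mg

CrCl = (140 − 30) × 92.8 / (72 × 2.22) × 0.85 = 10208.0 / 159.84 × 0.85 ≈ 54.3 mL/min
CrCl ≈ 54 mL/min → bracket < 65 mL/min.
Dose for this bracket: 400 mg.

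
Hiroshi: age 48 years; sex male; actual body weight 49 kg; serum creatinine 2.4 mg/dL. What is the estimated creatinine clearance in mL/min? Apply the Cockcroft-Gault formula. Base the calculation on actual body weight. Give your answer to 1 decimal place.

26.1 mL/min

CrCl = (140 − 48) × 49 / (72 × 2.4) = 4508.0 / 172.80 ≈ 26.1 mL/min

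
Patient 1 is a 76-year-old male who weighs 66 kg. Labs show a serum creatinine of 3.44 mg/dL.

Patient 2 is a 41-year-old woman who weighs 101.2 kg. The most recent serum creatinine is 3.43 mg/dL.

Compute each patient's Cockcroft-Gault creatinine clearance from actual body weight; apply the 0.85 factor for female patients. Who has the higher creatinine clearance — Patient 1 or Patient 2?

Patient 1: CrCl = (140 − 76) × 66 / (72 × 3.44) = 4224.0 / 247.68 ≈ 17.1 mL/min
Patient 2: CrCl = (140 − 41) × 101.2 / (72 × 3.43) × 0.85 = 10018.8 / 246.96 × 0.85 ≈ 34.5 mL/min
17.1 vs 34.5 mL/min → Patient 2 is higher.

Patient 2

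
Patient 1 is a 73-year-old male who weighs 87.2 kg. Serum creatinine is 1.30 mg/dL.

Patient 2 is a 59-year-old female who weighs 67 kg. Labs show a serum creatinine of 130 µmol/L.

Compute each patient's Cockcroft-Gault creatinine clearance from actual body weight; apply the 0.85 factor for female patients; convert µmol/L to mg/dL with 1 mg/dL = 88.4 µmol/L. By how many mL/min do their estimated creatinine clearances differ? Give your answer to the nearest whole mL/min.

Patient 1: CrCl = (140 − 73) × 87.2 / (72 × 1.3) = 5842.4 / 93.60 ≈ 62.4 mL/min
Patient 2: SCr = 130 / 88.4 = 1.471 mg/dL
Patient 2: CrCl = (140 − 59) × 67 / (72 × 1.471) × 0.85 = 5427.0 / 105.91 × 0.85 ≈ 43.6 mL/min
|62.4 − 43.6| = 18.8 mL/min

19 mL/min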